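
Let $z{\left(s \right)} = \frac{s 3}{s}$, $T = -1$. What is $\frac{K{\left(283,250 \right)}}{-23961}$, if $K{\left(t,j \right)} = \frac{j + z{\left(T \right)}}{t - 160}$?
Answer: $- \frac{253}{2947203} \approx -8.5844 \cdot 10^{-5}$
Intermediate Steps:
$z{\left(s \right)} = 3$ ($z{\left(s \right)} = \frac{3 s}{s} = 3$)
$K{\left(t,j \right)} = \frac{3 + j}{-160 + t}$ ($K{\left(t,j \right)} = \frac{j + 3}{t - 160} = \frac{3 + j}{-160 + t}$)
$\frac{K{\left(283,250 \right)}}{-23961} = \frac{\frac{1}{-160 + 283} \left(3 + 250\right)}{-23961} = \frac{1}{123} \cdot 253 \left(- \frac{1}{23961}\right) = \frac{253}{123} \left(- \frac{1}{23961}\right) = - \frac{253}{2947203}$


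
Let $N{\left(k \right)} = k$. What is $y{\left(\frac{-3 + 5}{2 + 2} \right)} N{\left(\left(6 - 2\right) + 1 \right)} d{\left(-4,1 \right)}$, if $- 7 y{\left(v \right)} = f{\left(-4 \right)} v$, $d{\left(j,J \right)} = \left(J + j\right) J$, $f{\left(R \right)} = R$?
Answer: $- \frac{30}{7} \approx -4.2857$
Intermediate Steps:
$d{\left(j,J \right)} = J \left(J + j\right)$
$y{\left(v \right)} = \frac{4 v}{7}$ ($y{\left(v \right)} = - \frac{\left(-4\right) v}{7} = \frac{4 v}{7}$)
$y{\left(\frac{-3 + 5}{2 + 2} \right)} N{\left(\left(6 - 2\right) + 1 \right)} d{\left(-4,1 \right)} = \frac{4 \frac{-3 + 5}{2 + 2}}{7} \left(\left(6 - 2\right) + 1\right) 1 \left(1 - 4\right) = \frac{4 \cdot \frac{2}{4}}{7} \left(4 + 1\right) 1 \left(-3\right) = \frac{4 \cdot 2 \cdot \frac{1}{4}}{7} \cdot 5 \left(-3\right) = \frac{4}{7} \cdot \frac{1}{2} \cdot 5 \left(-3\right) = \frac{2}{7} \cdot 5 \left(-3\right) = \frac{10}{7} \left(-3\right) = - \frac{30}{7}$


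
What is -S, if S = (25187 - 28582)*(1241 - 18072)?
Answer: -57141245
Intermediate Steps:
S = 57141245 (S = -3395*(-16831) = 57141245)
-S = -1*57141245 = -57141245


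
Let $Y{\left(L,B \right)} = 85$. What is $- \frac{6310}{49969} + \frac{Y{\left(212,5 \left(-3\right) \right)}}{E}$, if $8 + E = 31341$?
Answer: $- \frac{193463865}{1565678677} \approx -0.12357$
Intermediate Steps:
$E = 31333$ ($E = -8 + 31341 = 31333$)
$- \frac{6310}{49969} + \frac{Y{\left(212,5 \left(-3\right) \right)}}{E} = - \frac{6310}{49969} + \frac{85}{31333} = - \frac{193463865}{1565678677}$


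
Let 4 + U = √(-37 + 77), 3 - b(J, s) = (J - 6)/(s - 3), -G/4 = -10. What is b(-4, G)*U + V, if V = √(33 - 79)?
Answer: -484/37 + 242*√10/37 + I*√46 ≈ 7.6019 + 6.7823*I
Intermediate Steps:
G = 40 (G = -4*(-10) = 40)
b(J, s) = 3 - (-6 + J)/(-3 + s) (b(J, s) = 3 - (J - 6)/(s - 3) = 3 - (-6 + J)/(-3 + s))
U = -4 + 2*√10 (U = -4 + √(-37 + 77) = -4 + √40 = -4 + 2*√10 ≈ 2.3246)
V = I*√46 (V = √(-46) = I*√46 ≈ 6.7823*I)
b(-4, G)*U + V = ((-3 - 1*(-4) + 3*40)/(-3 + 40))*(-4 + 2*√10) + I*√46 = ((-3 + 4 + 120)/37)*(-4 + 2*√10) + I*√46 = ((1/37)*121)*(-4 + 2*√10) + I*√46 = 121*(-4 + 2*√10)/37 + I*√46 = (-484/37 + 242*√10/37) + I*√46 = -484/37 + 242*√10/37 + I*√46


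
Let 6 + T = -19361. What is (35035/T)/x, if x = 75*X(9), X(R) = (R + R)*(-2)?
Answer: 7007/10458180 ≈ 0.00067000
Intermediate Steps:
T = -19367 (T = -6 - 19361 = -19367)
X(R) = -4*R (X(R) = (2*R)*(-2) = -4*R)
x = -2700 (x = 75*(-4*9) = 75*(-36) = -2700)
(35035/T)/x = (35035/(-19367))/(-2700) = (35035*(-1/19367))*(-1/2700) = -35035/19367*(-1/2700) = 7007/10458180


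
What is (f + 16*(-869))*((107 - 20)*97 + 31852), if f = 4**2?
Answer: -559561408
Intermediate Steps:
f = 16
(f + 16*(-869))*((107 - 20)*97 + 31852) = (16 + 16*(-869))*((107 - 20)*97 + 31852) = (16 - 13904)*(87*97 + 31852) = -13888*(8439 + 31852) = -13888*40291 = -559561408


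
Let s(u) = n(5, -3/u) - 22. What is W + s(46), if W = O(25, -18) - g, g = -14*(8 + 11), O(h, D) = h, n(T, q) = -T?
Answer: 264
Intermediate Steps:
g = -266 (g = -14*19 = -266)
s(u) = -27 (s(u) = -1*5 - 22 = -5 - 22 = -27)
W = 291 (W = 25 - 1*(-266) = 25 + 266 = 291)
W + s(46) = 291 - 27 = 264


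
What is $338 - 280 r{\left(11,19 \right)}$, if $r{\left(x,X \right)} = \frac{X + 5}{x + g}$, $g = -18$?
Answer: $1298$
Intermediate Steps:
$r{\left(x,X \right)} = \frac{5 + X}{-18 + x}$ ($r{\left(x,X \right)} = \frac{X + 5}{x - 18} = \frac{5 + X}{-18 + x}$)
$338 - 280 r{\left(11,19 \right)} = 338 - 280 \frac{5 + 19}{-18 + 11} = 338 - 280 \frac{1}{-7} \cdot 24 = 338 - 280 \left(\left(- \frac{1}{7}\right) 24\right) = 338 - -960 = 338 + 960 = 1298$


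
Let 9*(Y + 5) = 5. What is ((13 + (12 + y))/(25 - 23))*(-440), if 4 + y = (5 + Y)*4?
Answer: -45980/9 ≈ -5108.9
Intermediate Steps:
Y = -40/9 (Y = -5 + (⅑)*5 = -5 + 5/9 = -40/9 ≈ -4.4444)
y = -16/9 (y = -4 + (5 - 40/9)*4 = -4 + (5/9)*4 = -4 + 20/9 = -16/9 ≈ -1.7778)
((13 + (12 + y))/(25 - 23))*(-440) = ((13 + (12 - 16/9))/(25 - 23))*(-440) = ((13 + 92/9)/2)*(-440) = ((209/9)*(½))*(-440) = (209/18)*(-440) = -45980/9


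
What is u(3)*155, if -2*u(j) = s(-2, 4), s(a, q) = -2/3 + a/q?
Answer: 1085/12 ≈ 90.417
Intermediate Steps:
s(a, q) = -⅔ + a/q (s(a, q) = -2*⅓ + a/q = -⅔ + a/q)
u(j) = 7/12 (u(j) = -(-⅔ - 2/4)/2 = -(-⅔ - 2*¼)/2 = -(-⅔ - ½)/2 = -½*(-7/6) = 7/12)
u(3)*155 = (7/12)*155 = 1085/12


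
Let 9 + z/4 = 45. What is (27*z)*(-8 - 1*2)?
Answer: -38880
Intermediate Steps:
z = 144 (z = -36 + 4*45 = -36 + 180 = 144)
(27*z)*(-8 - 1*2) = (27*144)*(-8 - 1*2) = 3888*(-8 - 2) = 3888*(-10) = -38880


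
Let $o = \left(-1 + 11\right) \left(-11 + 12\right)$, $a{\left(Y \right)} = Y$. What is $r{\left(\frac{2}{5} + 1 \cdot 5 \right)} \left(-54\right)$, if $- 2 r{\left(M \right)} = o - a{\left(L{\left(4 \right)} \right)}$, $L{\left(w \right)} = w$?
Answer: $162$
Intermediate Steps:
$o = 10$ ($o = 10 \cdot 1 = 10$)
$r{\left(M \right)} = -3$ ($r{\left(M \right)} = - \frac{10 - 4}{2} = \left(- \frac{1}{2}\right) 6 = -3$)
$r{\left(\frac{2}{5} + 1 \cdot 5 \right)} \left(-54\right) = \left(-3\right) \left(-54\right) = 162$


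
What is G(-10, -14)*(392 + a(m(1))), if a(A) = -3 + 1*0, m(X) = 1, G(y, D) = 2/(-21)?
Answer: -778/21 ≈ -37.048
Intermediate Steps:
G(y, D) = -2/21 (G(y, D) = 2*(-1/21) = -2/21)
a(A) = -3 (a(A) = -3 + 0 = -3)
G(-10, -14)*(392 + a(m(1))) = -2*(392 - 3)/21 = -2/21*389 = -778/21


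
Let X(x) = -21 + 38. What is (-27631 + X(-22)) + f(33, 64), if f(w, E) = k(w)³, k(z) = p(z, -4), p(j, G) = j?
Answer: 8323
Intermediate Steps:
k(z) = z
X(x) = 17
f(w, E) = w³
(-27631 + X(-22)) + f(33, 64) = (-27631 + 17) + 33³ = -27614 + 35937 = 8323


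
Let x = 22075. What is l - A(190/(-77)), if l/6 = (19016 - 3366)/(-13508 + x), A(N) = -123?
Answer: 1147641/8567 ≈ 133.96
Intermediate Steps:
l = 93900/8567 (l = 6*((19016 - 3366)/(-13508 + 22075)) = 6*(15650/8567) = 93900/8567 ≈ 10.961)
l - A(190/(-77)) = 93900/8567 - 1*(-123) = 93900/8567 + 123 = 1147641/8567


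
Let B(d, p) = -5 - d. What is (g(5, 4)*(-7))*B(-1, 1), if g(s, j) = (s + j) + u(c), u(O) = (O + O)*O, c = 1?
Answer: 308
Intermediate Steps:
u(O) = 2*O**2 (u(O) = (2*O)*O = 2*O**2)
g(s, j) = 2 + j + s (g(s, j) = (s + j) + 2*1**2 = (j + s) + 2*1 = (j + s) + 2 = 2 + j + s)
(g(5, 4)*(-7))*B(-1, 1) = ((2 + 4 + 5)*(-7))*(-5 - 1*(-1)) = (11*(-7))*(-5 + 1) = -77*(-4) = 308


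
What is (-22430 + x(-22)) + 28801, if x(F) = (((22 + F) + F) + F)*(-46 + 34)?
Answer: 6899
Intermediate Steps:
x(F) = -264 - 36*F (x(F) = ((22 + 2*F) + F)*(-12) = (22 + 3*F)*(-12) = -264 - 36*F)
(-22430 + x(-22)) + 28801 = (-22430 + (-264 - 36*(-22))) + 28801 = (-22430 + (-264 + 792)) + 28801 = (-22430 + 528) + 28801 = -21902 + 28801 = 6899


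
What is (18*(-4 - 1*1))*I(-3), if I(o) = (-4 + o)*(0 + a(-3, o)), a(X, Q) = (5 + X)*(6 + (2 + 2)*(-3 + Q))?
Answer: -22680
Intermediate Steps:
a(X, Q) = (-6 + 4*Q)*(5 + X) (a(X, Q) = (5 + X)*(6 + 4*(-3 + Q)) = (5 + X)*(6 + (-12 + 4*Q)) = (5 + X)*(-6 + 4*Q) = (-6 + 4*Q)*(5 + X))
I(o) = (-12 + 8*o)*(-4 + o) (I(o) = (-4 + o)*(0 + (-30 - 6*(-3) + 20*o + 4*o*(-3))) = (-4 + o)*(0 + (-30 + 18 + 20*o - 12*o)) = (-4 + o)*(0 + (-12 + 8*o)) = (-4 + o)*(-12 + 8*o) = (-12 + 8*o)*(-4 + o))
(18*(-4 - 1*1))*I(-3) = (18*(-4 - 1*1))*(4*(-4 - 3)*(-3 + 2*(-3))) = (18*(-4 - 1))*(4*(-7)*(-3 - 6)) = (18*(-5))*(4*(-7)*(-9)) = -90*252 = -22680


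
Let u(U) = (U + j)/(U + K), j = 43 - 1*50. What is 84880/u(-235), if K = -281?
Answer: 21899040/121 ≈ 1.8098e+5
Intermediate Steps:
j = -7 (j = 43 - 50 = -7)
u(U) = (-7 + U)/(-281 + U) (u(U) = (U - 7)/(U - 281) = (-7 + U)/(-281 + U))
84880/u(-235) = 84880/(((-7 - 235)/(-281 - 235))) = 84880/((-242/(-516))) = 84880/((-1/516*(-242))) = 84880/(121/258) = 84880*(258/121) = 21899040/121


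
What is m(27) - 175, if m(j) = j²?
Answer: 554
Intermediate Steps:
m(27) - 175 = 27² - 175 = 729 - 175 = 554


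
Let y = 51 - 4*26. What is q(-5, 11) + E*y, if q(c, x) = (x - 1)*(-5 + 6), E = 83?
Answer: -4389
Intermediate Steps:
q(c, x) = -1 + x (q(c, x) = (-1 + x)*1 = -1 + x)
y = -53 (y = 51 - 104 = -53)
q(-5, 11) + E*y = (-1 + 11) + 83*(-53) = 10 - 4399 = -4389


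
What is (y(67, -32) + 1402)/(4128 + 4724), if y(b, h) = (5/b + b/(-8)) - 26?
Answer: 733087/4744672 ≈ 0.15451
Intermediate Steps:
y(b, h) = -26 + 5/b - b/8 (y(b, h) = (5/b + b*(-1/8)) - 26 = (5/b - b/8) - 26 = -26 + 5/b - b/8)
(y(67, -32) + 1402)/(4128 + 4724) = ((-26 + 5/67 - 1/8*67) + 1402)/(4128 + 4724) = ((-26 + 5*(1/67) - 67/8) + 1402)/8852 = ((-26 + 5/67 - 67/8) + 1402)*(1/8852) = (-18385/536 + 1402)*(1/8852) = (733087/536)*(1/8852) = 733087/4744672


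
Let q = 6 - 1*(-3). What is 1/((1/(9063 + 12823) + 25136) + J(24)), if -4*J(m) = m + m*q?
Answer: 21886/548813337 ≈ 3.9879e-5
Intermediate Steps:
q = 9 (q = 6 + 3 = 9)
J(m) = -5*m/2 (J(m) = -(m + m*9)/4 = -(m + 9*m)/4 = -5*m/2)
1/((1/(9063 + 12823) + 25136) + J(24)) = 1/((1/(9063 + 12823) + 25136) - 5/2*24) = 1/((1/21886 + 25136) - 60) = 1/(550126497/21886 - 60) = 1/(548813337/21886) = 21886/548813337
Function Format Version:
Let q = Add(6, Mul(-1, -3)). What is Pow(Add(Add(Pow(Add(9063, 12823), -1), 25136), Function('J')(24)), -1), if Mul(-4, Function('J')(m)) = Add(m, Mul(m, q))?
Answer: Rational(21886, 548813337) ≈ 3.9879e-5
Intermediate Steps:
q = 9 (q = Add(6, 3) = 9)
Function('J')(m) = Mul(Rational(-5, 2), m) (Function('J')(m) = Mul(Rational(-1, 4), Add(m, Mul(m, 9))) = Mul(Rational(-1, 4), Add(m, Mul(9, m))) = Mul(Rational(-1, 4), Mul(10, m)) = Mul(Rational(-5, 2), m))
Pow(Add(Add(Pow(Add(9063, 12823), -1), 25136), Function('J')(24)), -1) = Pow(Add(Add(Pow(Add(9063, 12823), -1), 25136), Mul(Rational(-5, 2), 24)), -1) = Pow(Add(Add(Pow(21886, -1), 25136), -60), -1) = Pow(Add(Add(Rational(1, 21886), 25136), -60), -1) = Pow(Add(Rational(550126497, 21886), -60), -1) = Pow(Rational(548813337, 21886), -1) = Rational(21886, 548813337)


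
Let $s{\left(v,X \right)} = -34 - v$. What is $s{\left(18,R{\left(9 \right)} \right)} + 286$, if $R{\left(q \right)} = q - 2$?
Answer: $234$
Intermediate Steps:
$R{\left(q \right)} = -2 + q$ ($R{\left(q \right)} = q - 2 = -2 + q$)
$s{\left(18,R{\left(9 \right)} \right)} + 286 = \left(-34 - 18\right) + 286 = -52 + 286 = 234$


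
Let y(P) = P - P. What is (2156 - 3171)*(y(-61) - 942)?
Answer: 956130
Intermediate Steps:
y(P) = 0
(2156 - 3171)*(y(-61) - 942) = (2156 - 3171)*(0 - 942) = -1015*(-942) = 956130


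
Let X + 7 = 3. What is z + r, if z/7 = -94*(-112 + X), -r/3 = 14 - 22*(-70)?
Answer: 71666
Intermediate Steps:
X = -4 (X = -7 + 3 = -4)
r = -4662 (r = -3*(14 - 22*(-70)) = -3*(14 + 1540) = -3*1554 = -4662)
z = 76328 (z = 7*(-94*(-112 - 4)) = 7*(-94*(-116)) = 7*10904 = 76328)
z + r = 76328 - 4662 = 71666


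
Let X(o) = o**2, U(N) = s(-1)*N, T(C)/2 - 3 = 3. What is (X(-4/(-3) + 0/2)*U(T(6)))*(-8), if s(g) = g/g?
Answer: -512/3 ≈ -170.67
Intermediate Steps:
s(g) = 1
T(C) = 12 (T(C) = 6 + 2*3 = 6 + 6 = 12)
U(N) = N (U(N) = 1*N = N)
(X(-4/(-3) + 0/2)*U(T(6)))*(-8) = ((-4/(-3) + 0/2)**2*12)*(-8) = ((-4*(-1/3) + 0*(1/2))**2*12)*(-8) = ((4/3 + 0)**2*12)*(-8) = ((4/3)**2*12)*(-8) = ((16/9)*12)*(-8) = (64/3)*(-8) = -512/3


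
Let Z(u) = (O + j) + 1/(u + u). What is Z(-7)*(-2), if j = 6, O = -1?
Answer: -69/7 ≈ -9.8571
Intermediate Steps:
Z(u) = 5 + 1/(2*u) (Z(u) = (-1 + 6) + 1/(u + u) = 5 + 1/(2*u))
Z(-7)*(-2) = (5 + (½)/(-7))*(-2) = (5 + (½)*(-⅐))*(-2) = (5 - 1/14)*(-2) = (69/14)*(-2) = -69/7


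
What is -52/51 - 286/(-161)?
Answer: 6214/8211 ≈ 0.75679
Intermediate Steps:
-52/51 - 286/(-161) = -52*1/51 - 286*(-1/161) = -52/51 + 286/161 = 6214/8211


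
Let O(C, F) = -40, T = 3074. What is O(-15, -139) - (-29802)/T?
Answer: -46579/1537 ≈ -30.305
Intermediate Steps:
O(-15, -139) - (-29802)/T = -40 - (-29802)/3074 = -40 - 1*(-14901/1537) = -40 + 14901/1537 = -46579/1537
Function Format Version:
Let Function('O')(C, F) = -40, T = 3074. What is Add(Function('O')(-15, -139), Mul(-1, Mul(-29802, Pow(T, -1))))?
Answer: Rational(-46579, 1537) ≈ -30.305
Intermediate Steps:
Add(Function('O')(-15, -139), Mul(-1, Mul(-29802, Pow(T, -1)))) = Add(-40, Mul(-1, Mul(-29802, Pow(3074, -1)))) = Add(-40, Mul(-1, Mul(-29802, Rational(1, 3074)))) = Add(-40, Mul(-1, Rational(-14901, 1537))) = Add(-40, Rational(14901, 1537)) = Rational(-46579, 1537)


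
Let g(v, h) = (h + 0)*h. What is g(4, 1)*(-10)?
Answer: -10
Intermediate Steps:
g(v, h) = h² (g(v, h) = h*h = h²)
g(4, 1)*(-10) = 1²*(-10) = 1*(-10) = -10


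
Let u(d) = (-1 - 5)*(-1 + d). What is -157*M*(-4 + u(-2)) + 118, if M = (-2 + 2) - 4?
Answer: 8910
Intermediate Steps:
M = -4 (M = 0 - 4 = -4)
u(d) = 6 - 6*d (u(d) = -6*(-1 + d) = 6 - 6*d)
-157*M*(-4 + u(-2)) + 118 = -(-628)*(-4 + (6 - 6*(-2))) + 118 = -(-628)*(-4 + (6 + 12)) + 118 = -(-628)*(-4 + 18) + 118 = -(-628)*14 + 118 = -157*(-56) + 118 = 8792 + 118 = 8910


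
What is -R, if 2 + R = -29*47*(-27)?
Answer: -36799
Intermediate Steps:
R = 36799 (R = -2 - 29*47*(-27) = -2 - 1363*(-27) = -2 + 36801 = 36799)
-R = -1*36799 = -36799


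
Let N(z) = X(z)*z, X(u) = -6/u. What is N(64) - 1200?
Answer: -1206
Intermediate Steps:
N(z) = -6 (N(z) = (-6/z)*z = -6)
N(64) - 1200 = -6 - 1200 = -1206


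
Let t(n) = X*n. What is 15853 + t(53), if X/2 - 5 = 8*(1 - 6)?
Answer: 12143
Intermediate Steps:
X = -70 (X = 10 + 2*(8*(1 - 6)) = 10 + 2*(8*(-5)) = 10 + 2*(-40) = 10 - 80 = -70)
t(n) = -70*n
15853 + t(53) = 15853 - 70*53 = 15853 - 3710 = 12143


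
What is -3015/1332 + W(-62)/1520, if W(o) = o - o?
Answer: -335/148 ≈ -2.2635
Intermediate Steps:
W(o) = 0
-3015/1332 + W(-62)/1520 = -3015/1332 + 0/1520 = -3015*1/1332 + 0*(1/1520) = -335/148 + 0 = -335/148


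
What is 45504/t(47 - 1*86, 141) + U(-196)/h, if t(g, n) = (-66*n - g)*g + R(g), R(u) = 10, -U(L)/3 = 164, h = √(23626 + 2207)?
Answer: 45504/361423 - 164*√25833/8611 ≈ -2.9352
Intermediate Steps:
h = √25833 ≈ 160.73
U(L) = -492 (U(L) = -3*164 = -492)
t(g, n) = 10 + g*(-g - 66*n) (t(g, n) = (-66*n - g)*g + 10 = (-g - 66*n)*g + 10 = g*(-g - 66*n) + 10 = 10 + g*(-g - 66*n))
45504/t(47 - 1*86, 141) + U(-196)/h = 45504/(10 - (47 - 1*86)² - 66*(47 - 1*86)*141) - 492*√25833/25833 = 45504/(10 - (47 - 86)² - 66*(47 - 86)*141) - 164*√25833/8611 = 45504/(10 - 1*(-39)² - 66*(-39)*141) - 164*√25833/8611 = 45504/(10 - 1*1521 + 362934) - 164*√25833/8611 = 45504/(10 - 1521 + 362934) - 164*√25833/8611 = 45504/361423 - 164*√25833/8611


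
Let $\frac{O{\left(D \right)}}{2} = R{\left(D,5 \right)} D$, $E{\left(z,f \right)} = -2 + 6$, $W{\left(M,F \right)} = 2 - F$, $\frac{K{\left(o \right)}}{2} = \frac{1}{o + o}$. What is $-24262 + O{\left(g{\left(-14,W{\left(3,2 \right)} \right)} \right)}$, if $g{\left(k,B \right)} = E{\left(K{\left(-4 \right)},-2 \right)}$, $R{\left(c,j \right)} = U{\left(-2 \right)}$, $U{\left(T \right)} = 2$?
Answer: $-24246$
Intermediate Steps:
$K{\left(o \right)} = \frac{1}{o}$ ($K{\left(o \right)} = \frac{2}{o + o} = \frac{2}{2 o} = 2 \frac{1}{2 o} = \frac{1}{o}$)
$E{\left(z,f \right)} = 4$
$R{\left(c,j \right)} = 2$
$g{\left(k,B \right)} = 4$
$O{\left(D \right)} = 4 D$ ($O{\left(D \right)} = 2 \cdot 2 D = 4 D$)
$-24262 + O{\left(g{\left(-14,W{\left(3,2 \right)} \right)} \right)} = -24262 + 4 \cdot 4 = -24262 + 16 = -24246$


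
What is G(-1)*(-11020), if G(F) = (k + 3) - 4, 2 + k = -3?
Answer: 66120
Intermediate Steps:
k = -5 (k = -2 - 3 = -5)
G(F) = -6 (G(F) = (-5 + 3) - 4 = -2 - 4 = -6)
G(-1)*(-11020) = -6*(-11020) = 66120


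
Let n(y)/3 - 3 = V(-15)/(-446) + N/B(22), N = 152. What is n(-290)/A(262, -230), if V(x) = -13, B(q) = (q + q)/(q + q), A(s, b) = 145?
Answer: 207429/64670 ≈ 3.2075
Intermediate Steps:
B(q) = 1 (B(q) = (2*q)/((2*q)) = (2*q)*(1/(2*q)) = 1)
n(y) = 207429/446 (n(y) = 9 + 3*(-13/(-446) + 152/1) = 9 + 3*(-13*(-1/446) + 152*1) = 9 + 3*(13/446 + 152) = 9 + 3*(67805/446) = 9 + 203415/446 = 207429/446)
n(-290)/A(262, -230) = (207429/446)/145 = (207429/446)*(1/145) = 207429/64670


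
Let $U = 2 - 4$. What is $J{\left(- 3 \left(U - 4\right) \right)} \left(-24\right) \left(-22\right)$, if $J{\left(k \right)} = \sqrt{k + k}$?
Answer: $3168$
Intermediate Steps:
$U = -2$
$J{\left(k \right)} = \sqrt{2} \sqrt{k}$ ($J{\left(k \right)} = \sqrt{2 k} = \sqrt{2} \sqrt{k}$)
$J{\left(- 3 \left(U - 4\right) \right)} \left(-24\right) \left(-22\right) = \sqrt{2} \sqrt{- 3 \left(-2 - 4\right)} \left(-24\right) \left(-22\right) = \sqrt{2} \sqrt{\left(-3\right) \left(-6\right)} \left(-24\right) \left(-22\right) = \sqrt{2} \sqrt{18} \left(-24\right) \left(-22\right) = \sqrt{2} \cdot 3 \sqrt{2} \left(-24\right) \left(-22\right) = 6 \left(-24\right) \left(-22\right) = \left(-144\right) \left(-22\right) = 3168$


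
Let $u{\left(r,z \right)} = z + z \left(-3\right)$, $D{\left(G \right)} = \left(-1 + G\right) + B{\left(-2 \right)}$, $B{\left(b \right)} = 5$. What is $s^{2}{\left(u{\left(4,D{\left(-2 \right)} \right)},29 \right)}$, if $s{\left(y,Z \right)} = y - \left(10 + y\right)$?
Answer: $100$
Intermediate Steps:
$D{\left(G \right)} = 4 + G$ ($D{\left(G \right)} = \left(-1 + G\right) + 5 = 4 + G$)
$u{\left(r,z \right)} = - 2 z$ ($u{\left(r,z \right)} = z - 3 z = - 2 z$)
$s{\left(y,Z \right)} = -10$ ($s{\left(y,Z \right)} = y - \left(10 + y\right) = -10$)
$s^{2}{\left(u{\left(4,D{\left(-2 \right)} \right)},29 \right)} = \left(-10\right)^{2} = 100$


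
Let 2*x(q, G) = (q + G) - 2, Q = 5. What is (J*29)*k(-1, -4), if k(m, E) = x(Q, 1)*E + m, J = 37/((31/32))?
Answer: -309024/31 ≈ -9968.5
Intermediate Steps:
x(q, G) = -1 + G/2 + q/2 (x(q, G) = ((q + G) - 2)/2 = ((G + q) - 2)/2 = (-2 + G + q)/2 = -1 + G/2 + q/2)
J = 1184/31 (J = 37/((31*(1/32))) = 37/(31/32) = 37*(32/31) = 1184/31 ≈ 38.194)
k(m, E) = m + 2*E (k(m, E) = (-1 + (½)*1 + (½)*5)*E + m = (-1 + ½ + 5/2)*E + m = 2*E + m = m + 2*E)
(J*29)*k(-1, -4) = ((1184/31)*29)*(-1 + 2*(-4)) = 34336*(-1 - 8)/31 = (34336/31)*(-9) = -309024/31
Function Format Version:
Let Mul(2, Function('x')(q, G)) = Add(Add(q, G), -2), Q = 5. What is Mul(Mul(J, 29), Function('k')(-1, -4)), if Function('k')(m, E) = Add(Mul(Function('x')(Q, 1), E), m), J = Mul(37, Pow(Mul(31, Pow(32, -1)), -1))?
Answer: Rational(-309024, 31) ≈ -9968.5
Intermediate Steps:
Function('x')(q, G) = Add(-1, Mul(Rational(1, 2), G), Mul(Rational(1, 2), q)) (Function('x')(q, G) = Mul(Rational(1, 2), Add(Add(q, G), -2)) = Mul(Rational(1, 2), Add(Add(G, q), -2)) = Mul(Rational(1, 2), Add(-2, G, q)) = Add(-1, Mul(Rational(1, 2), G), Mul(Rational(1, 2), q)))
J = Rational(1184, 31) (J = Mul(37, Pow(Mul(31, Rational(1, 32)), -1)) = Mul(37, Pow(Rational(31, 32), -1)) = Mul(37, Rational(32, 31)) = Rational(1184, 31) ≈ 38.194)
Function('k')(m, E) = Add(m, Mul(2, E)) (Function('k')(m, E) = Add(Mul(Add(-1, Mul(Rational(1, 2), 1), Mul(Rational(1, 2), 5)), E), m) = Add(Mul(Add(-1, Rational(1, 2), Rational(5, 2)), E), m) = Add(Mul(2, E), m) = Add(m, Mul(2, E)))
Mul(Mul(J, 29), Function('k')(-1, -4)) = Mul(Mul(Rational(1184, 31), 29), Add(-1, Mul(2, -4))) = Mul(Rational(34336, 31), Add(-1, -8)) = Mul(Rational(34336, 31), -9) = Rational(-309024, 31)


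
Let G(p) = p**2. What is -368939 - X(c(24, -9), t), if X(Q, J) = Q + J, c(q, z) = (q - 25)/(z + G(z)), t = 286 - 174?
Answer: -26571671/72 ≈ -3.6905e+5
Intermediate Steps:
t = 112
c(q, z) = (-25 + q)/(z + z**2) (c(q, z) = (q - 25)/(z + z**2) = (-25 + q)/(z + z**2))
X(Q, J) = J + Q
-368939 - X(c(24, -9), t) = -368939 - (112 + (-25 + 24)/((-9)*(1 - 9))) = -368939 - (112 - 1/9*(-1)/(-8)) = -368939 - (112 - 1/9*(-1/8)*(-1)) = -368939 - (112 - 1/72) = -368939 - 1*8063/72 = -368939 - 8063/72 = -26571671/72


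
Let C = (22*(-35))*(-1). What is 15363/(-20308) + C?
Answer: 15621797/20308 ≈ 769.24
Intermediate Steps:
C = 770 (C = -770*(-1) = 770)
15363/(-20308) + C = 15363/(-20308) + 770 = 15363*(-1/20308) + 770 = -15363/20308 + 770 = 15621797/20308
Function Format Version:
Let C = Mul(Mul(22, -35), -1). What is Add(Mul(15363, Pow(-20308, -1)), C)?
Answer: Rational(15621797, 20308) ≈ 769.24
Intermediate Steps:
C = 770 (C = Mul(-770, -1) = 770)
Add(Mul(15363, Pow(-20308, -1)), C) = Add(Mul(15363, Pow(-20308, -1)), 770) = Add(Mul(15363, Rational(-1, 20308)), 770) = Add(Rational(-15363, 20308), 770) = Rational(15621797, 20308)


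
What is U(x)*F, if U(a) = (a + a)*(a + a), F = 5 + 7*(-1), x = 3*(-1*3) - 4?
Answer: -1352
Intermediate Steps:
x = -13 (x = 3*(-3) - 4 = -9 - 4 = -13)
F = -2 (F = 5 - 7 = -2)
U(a) = 4*a² (U(a) = (2*a)*(2*a) = 4*a²)
U(x)*F = (4*(-13)²)*(-2) = (4*169)*(-2) = 676*(-2) = -1352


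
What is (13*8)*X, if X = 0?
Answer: 0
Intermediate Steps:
(13*8)*X = (13*8)*0 = 104*0 = 0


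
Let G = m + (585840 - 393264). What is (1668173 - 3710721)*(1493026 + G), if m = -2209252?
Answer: 1069580260200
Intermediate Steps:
G = -2016676 (G = -2209252 + (585840 - 393264) = -2209252 + 192576 = -2016676)
(1668173 - 3710721)*(1493026 + G) = (1668173 - 3710721)*(1493026 - 2016676) = -2042548*(-523650) = 1069580260200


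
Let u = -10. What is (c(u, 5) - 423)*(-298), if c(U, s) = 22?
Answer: 119498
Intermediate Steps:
(c(u, 5) - 423)*(-298) = (22 - 423)*(-298) = -401*(-298) = 119498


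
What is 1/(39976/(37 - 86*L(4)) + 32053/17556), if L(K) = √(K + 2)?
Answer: 24403908804/27936565088545 - 59902596864*√6/27936565088545 ≈ -0.0043787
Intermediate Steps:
L(K) = √(2 + K)
1/(39976/(37 - 86*L(4)) + 32053/17556) = 1/(39976/(37 - 86*√(2 + 4)) + 32053/17556) = 1/(39976/(37 - 86*√6) + 32053*(1/17556)) = 1/(39976/(37 - 86*√6) + 241/132) = 1/(241/132 + 39976/(37 - 86*√6))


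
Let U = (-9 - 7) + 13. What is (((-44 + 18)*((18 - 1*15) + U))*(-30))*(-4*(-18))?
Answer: 0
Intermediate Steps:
U = -3 (U = -16 + 13 = -3)
(((-44 + 18)*((18 - 1*15) + U))*(-30))*(-4*(-18)) = (((-44 + 18)*((18 - 1*15) - 3))*(-30))*(-4*(-18)) = (-26*((18 - 15) - 3)*(-30))*72 = (-26*(3 - 3)*(-30))*72 = (-26*0*(-30))*72 = (0*(-30))*72 = 0*72 = 0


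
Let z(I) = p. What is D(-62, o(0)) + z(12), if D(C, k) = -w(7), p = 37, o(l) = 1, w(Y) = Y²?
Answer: -12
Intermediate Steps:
z(I) = 37
D(C, k) = -49 (D(C, k) = -1*7² = -1*49 = -49)
D(-62, o(0)) + z(12) = -49 + 37 = -12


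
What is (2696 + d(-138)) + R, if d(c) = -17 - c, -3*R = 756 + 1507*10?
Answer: -7375/3 ≈ -2458.3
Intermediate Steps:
R = -15826/3 (R = -(756 + 1507*10)/3 = -(756 + 15070)/3 = -⅓*15826 = -15826/3 ≈ -5275.3)
(2696 + d(-138)) + R = (2696 + (-17 - 1*(-138))) - 15826/3 = (2696 + (-17 + 138)) - 15826/3 = (2696 + 121) - 15826/3 = 2817 - 15826/3 = -7375/3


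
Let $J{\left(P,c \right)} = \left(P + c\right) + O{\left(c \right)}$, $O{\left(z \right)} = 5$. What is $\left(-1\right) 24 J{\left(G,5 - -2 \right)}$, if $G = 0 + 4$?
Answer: $-384$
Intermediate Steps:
$G = 4$
$J{\left(P,c \right)} = 5 + P + c$ ($J{\left(P,c \right)} = \left(P + c\right) + 5 = 5 + P + c$)
$\left(-1\right) 24 J{\left(G,5 - -2 \right)} = \left(-1\right) 24 \left(5 + 4 + \left(5 - -2\right)\right) = - 24 \left(5 + 4 + \left(5 + 2\right)\right) = - 24 \left(5 + 4 + 7\right) = \left(-24\right) 16 = -384$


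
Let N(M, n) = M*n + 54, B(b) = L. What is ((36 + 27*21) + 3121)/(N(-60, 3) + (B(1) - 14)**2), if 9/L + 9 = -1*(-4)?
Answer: 93100/3091 ≈ 30.120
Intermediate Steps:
L = -9/5 (L = 9/(-9 - 1*(-4)) = 9/(-9 + 4) = 9/(-5) = 9*(-1/5) = -9/5 ≈ -1.8000)
B(b) = -9/5
N(M, n) = 54 + M*n
((36 + 27*21) + 3121)/(N(-60, 3) + (B(1) - 14)**2) = ((36 + 27*21) + 3121)/((54 - 60*3) + (-9/5 - 14)**2) = ((36 + 567) + 3121)/((54 - 180) + (-79/5)**2) = (603 + 3121)/(-126 + 6241/25) = 3724/(3091/25) = 3724*(25/3091) = 93100/3091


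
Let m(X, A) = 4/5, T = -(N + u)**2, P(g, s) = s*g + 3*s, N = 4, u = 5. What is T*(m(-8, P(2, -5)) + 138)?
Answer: -56214/5 ≈ -11243.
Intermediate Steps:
P(g, s) = 3*s + g*s (P(g, s) = g*s + 3*s = 3*s + g*s)
T = -81 (T = -(4 + 5)**2 = -1*9**2 = -1*81 = -81)
m(X, A) = 4/5 (m(X, A) = 4*(1/5) = 4/5)
T*(m(-8, P(2, -5)) + 138) = -81*(4/5 + 138) = -81*694/5 = -56214/5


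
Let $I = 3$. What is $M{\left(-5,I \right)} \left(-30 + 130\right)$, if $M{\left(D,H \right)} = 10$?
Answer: $1000$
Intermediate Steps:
$M{\left(-5,I \right)} \left(-30 + 130\right) = 10 \left(-30 + 130\right) = 10 \cdot 100 = 1000$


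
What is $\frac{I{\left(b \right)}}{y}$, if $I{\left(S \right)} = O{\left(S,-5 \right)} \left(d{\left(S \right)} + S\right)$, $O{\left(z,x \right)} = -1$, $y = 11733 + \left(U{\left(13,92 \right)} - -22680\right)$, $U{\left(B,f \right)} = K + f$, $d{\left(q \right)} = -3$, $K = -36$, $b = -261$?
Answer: $\frac{264}{34469} \approx 0.0076591$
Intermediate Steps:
$U{\left(B,f \right)} = -36 + f$
$y = 34469$ ($y = 11733 + \left(\left(-36 + 92\right) - -22680\right) = 11733 + \left(56 + 22680\right) = 11733 + 22736 = 34469$)
$I{\left(S \right)} = 3 - S$ ($I{\left(S \right)} = - (-3 + S) = 3 - S$)
$\frac{I{\left(b \right)}}{y} = \frac{3 - -261}{34469} = \left(3 + 261\right) \frac{1}{34469} = 264 \cdot \frac{1}{34469} = \frac{264}{34469}$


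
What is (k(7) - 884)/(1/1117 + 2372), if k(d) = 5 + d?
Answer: -974024/2649525 ≈ -0.36762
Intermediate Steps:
(k(7) - 884)/(1/1117 + 2372) = ((5 + 7) - 884)/(1/1117 + 2372) = (12 - 884)/(1/1117 + 2372) = -872/2649525/1117 = -872*1117/2649525 = -974024/2649525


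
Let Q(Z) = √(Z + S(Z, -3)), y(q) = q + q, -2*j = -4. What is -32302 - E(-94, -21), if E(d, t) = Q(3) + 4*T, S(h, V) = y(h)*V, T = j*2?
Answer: -32318 - I*√15 ≈ -32318.0 - 3.873*I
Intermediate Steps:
j = 2 (j = -½*(-4) = 2)
y(q) = 2*q
T = 4 (T = 2*2 = 4)
S(h, V) = 2*V*h (S(h, V) = (2*h)*V = 2*V*h)
Q(Z) = √5*√(-Z) (Q(Z) = √(Z + 2*(-3)*Z) = √(Z - 6*Z) = √(-5*Z) = √5*√(-Z))
E(d, t) = 16 + I*√15 (E(d, t) = √5*√(-1*3) + 4*4 = √5*√(-3) + 16 = √5*(I*√3) + 16 = I*√15 + 16 = 16 + I*√15)
-32302 - E(-94, -21) = -32302 - (16 + I*√15) = -32302 + (-16 - I*√15) = -32318 - I*√15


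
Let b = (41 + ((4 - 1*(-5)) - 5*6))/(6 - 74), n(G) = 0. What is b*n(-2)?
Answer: 0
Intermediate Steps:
b = -5/17 (b = (41 + ((4 + 5) - 30))/(-68) = (41 + (9 - 30))*(-1/68) = (41 - 21)*(-1/68) = 20*(-1/68) = -5/17 ≈ -0.29412)
b*n(-2) = -5/17*0 = 0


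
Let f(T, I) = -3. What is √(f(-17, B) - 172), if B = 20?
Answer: 5*I*√7 ≈ 13.229*I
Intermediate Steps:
√(f(-17, B) - 172) = √(-3 - 172) = √(-175) = 5*I*√7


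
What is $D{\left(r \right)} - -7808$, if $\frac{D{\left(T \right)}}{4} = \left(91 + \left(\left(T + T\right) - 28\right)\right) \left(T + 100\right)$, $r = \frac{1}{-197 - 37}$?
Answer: $\frac{451784972}{13689} \approx 33004.0$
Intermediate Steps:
$r = - \frac{1}{234}$ ($r = \frac{1}{-234} = - \frac{1}{234} \approx -0.0042735$)
$D{\left(T \right)} = 4 \left(63 + 2 T\right) \left(100 + T\right)$ ($D{\left(T \right)} = 4 \left(91 + \left(\left(T + T\right) - 28\right)\right) \left(T + 100\right) = 4 \left(91 + \left(2 T - 28\right)\right) \left(100 + T\right) = 4 \left(91 + \left(-28 + 2 T\right)\right) \left(100 + T\right) = 4 \left(63 + 2 T\right) \left(100 + T\right)$)
$D{\left(r \right)} - -7808 = \left(25200 + 8 \left(- \frac{1}{234}\right)^{2} + 1052 \left(- \frac{1}{234}\right)\right) - -7808 = \left(25200 + 8 \cdot \frac{1}{54756} - \frac{526}{117}\right) + 7808 = \left(25200 + \frac{2}{13689} - \frac{526}{117}\right) + 7808 = \frac{344901260}{13689} + 7808 = \frac{451784972}{13689}$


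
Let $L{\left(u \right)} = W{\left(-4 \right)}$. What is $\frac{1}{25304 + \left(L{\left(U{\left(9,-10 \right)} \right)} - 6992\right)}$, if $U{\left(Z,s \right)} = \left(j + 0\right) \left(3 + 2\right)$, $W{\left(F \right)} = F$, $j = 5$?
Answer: $\frac{1}{18308} \approx 5.4621 \cdot 10^{-5}$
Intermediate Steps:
$U{\left(Z,s \right)} = 25$ ($U{\left(Z,s \right)} = \left(5 + 0\right) \left(3 + 2\right) = 5 \cdot 5 = 25$)
$L{\left(u \right)} = -4$
$\frac{1}{25304 + \left(L{\left(U{\left(9,-10 \right)} \right)} - 6992\right)} = \frac{1}{25304 - 6996} = \frac{1}{18308}$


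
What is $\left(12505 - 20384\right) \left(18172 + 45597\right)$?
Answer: $-502435951$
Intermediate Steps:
$\left(12505 - 20384\right) \left(18172 + 45597\right) = \left(12505 - 20384\right) 63769 = \left(-7879\right) 63769 = -502435951$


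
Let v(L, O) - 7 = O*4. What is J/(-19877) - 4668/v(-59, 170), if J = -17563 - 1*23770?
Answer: -21463355/4551833 ≈ -4.7153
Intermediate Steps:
v(L, O) = 7 + 4*O (v(L, O) = 7 + O*4 = 7 + 4*O)
J = -41333 (J = -17563 - 23770 = -41333)
J/(-19877) - 4668/v(-59, 170) = -41333/(-19877) - 4668/(7 + 4*170) = -41333*(-1/19877) - 4668/(7 + 680) = 41333/19877 - 4668/687 = 41333/19877 - 4668*1/687 = 41333/19877 - 1556/229 = -21463355/4551833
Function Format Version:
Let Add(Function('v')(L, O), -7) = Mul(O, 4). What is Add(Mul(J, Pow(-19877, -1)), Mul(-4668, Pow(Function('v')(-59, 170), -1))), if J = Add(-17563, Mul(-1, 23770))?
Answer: Rational(-21463355, 4551833) ≈ -4.7153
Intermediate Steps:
Function('v')(L, O) = Add(7, Mul(4, O)) (Function('v')(L, O) = Add(7, Mul(O, 4)) = Add(7, Mul(4, O)))
J = -41333 (J = Add(-17563, -23770) = -41333)
Add(Mul(J, Pow(-19877, -1)), Mul(-4668, Pow(Function('v')(-59, 170), -1))) = Add(Mul(-41333, Pow(-19877, -1)), Mul(-4668, Pow(Add(7, Mul(4, 170)), -1))) = Add(Mul(-41333, Rational(-1, 19877)), Mul(-4668, Pow(Add(7, 680), -1))) = Add(Rational(41333, 19877), Mul(-4668, Pow(687, -1))) = Add(Rational(41333, 19877), Mul(-4668, Rational(1, 687))) = Add(Rational(41333, 19877), Rational(-1556, 229)) = Rational(-21463355, 4551833)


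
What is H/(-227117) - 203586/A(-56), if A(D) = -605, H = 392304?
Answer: 380169402/1135585 ≈ 334.78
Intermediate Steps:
H/(-227117) - 203586/A(-56) = 392304/(-227117) - 203586/(-605) = 392304*(-1/227117) - 203586*(-1/605) = -35664/20647 + 203586/605 = 380169402/1135585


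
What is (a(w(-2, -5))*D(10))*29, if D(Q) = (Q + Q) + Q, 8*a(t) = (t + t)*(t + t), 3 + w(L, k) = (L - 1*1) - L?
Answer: 6960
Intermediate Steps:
w(L, k) = -4 (w(L, k) = -3 + ((L - 1*1) - L) = -3 + ((L - 1) - L) = -3 + ((-1 + L) - L) = -3 - 1 = -4)
a(t) = t²/2 (a(t) = ((t + t)*(t + t))/8 = ((2*t)*(2*t))/8 = (4*t²)/8 = t²/2)
D(Q) = 3*Q (D(Q) = 2*Q + Q = 3*Q)
(a(w(-2, -5))*D(10))*29 = (((½)*(-4)²)*(3*10))*29 = (((½)*16)*30)*29 = (8*30)*29 = 240*29 = 6960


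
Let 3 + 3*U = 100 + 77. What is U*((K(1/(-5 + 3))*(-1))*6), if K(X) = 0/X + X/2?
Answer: 87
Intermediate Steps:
K(X) = X/2 (K(X) = 0 + X*(½) = 0 + X/2 = X/2)
U = 58 (U = -1 + (100 + 77)/3 = -1 + (⅓)*177 = -1 + 59 = 58)
U*((K(1/(-5 + 3))*(-1))*6) = 58*(((1/(2*(-5 + 3)))*(-1))*6) = 58*((((½)/(-2))*(-1))*6) = 58*((((½)*(-½))*(-1))*6) = 58*(-¼*(-1)*6) = 58*((¼)*6) = 58*(3/2) = 87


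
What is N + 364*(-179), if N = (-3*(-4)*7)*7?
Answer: -64568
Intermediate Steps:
N = 588 (N = (12*7)*7 = 84*7 = 588)
N + 364*(-179) = 588 + 364*(-179) = 588 - 65156 = -64568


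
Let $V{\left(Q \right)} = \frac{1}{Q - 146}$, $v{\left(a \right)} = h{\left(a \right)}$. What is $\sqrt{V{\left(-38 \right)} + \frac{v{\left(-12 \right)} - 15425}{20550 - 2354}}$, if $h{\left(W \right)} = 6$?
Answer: $\frac{i \sqrt{149370318042}}{418508} \approx 0.92348 i$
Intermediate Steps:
$v{\left(a \right)} = 6$
$V{\left(Q \right)} = \frac{1}{-146 + Q}$
$\sqrt{V{\left(-38 \right)} + \frac{v{\left(-12 \right)} - 15425}{20550 - 2354}} = \sqrt{\frac{1}{-146 - 38} + \frac{6 - 15425}{20550 - 2354}} = \sqrt{\frac{1}{-184} - \frac{15419}{18196}} = \sqrt{- \frac{1}{184} - \frac{15419}{18196}} = \sqrt{- \frac{713823}{837016}} = \frac{i \sqrt{149370318042}}{418508}$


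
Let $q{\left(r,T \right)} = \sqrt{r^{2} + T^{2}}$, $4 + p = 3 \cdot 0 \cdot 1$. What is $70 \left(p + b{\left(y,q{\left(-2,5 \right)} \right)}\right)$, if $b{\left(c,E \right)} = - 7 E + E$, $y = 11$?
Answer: $-280 - 420 \sqrt{29} \approx -2541.8$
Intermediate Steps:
$p = -4$ ($p = -4 + 3 \cdot 0 \cdot 1 = -4 + 0 \cdot 1 = -4 + 0 = -4$)
$q{\left(r,T \right)} = \sqrt{T^{2} + r^{2}}$
$b{\left(c,E \right)} = - 6 E$
$70 \left(p + b{\left(y,q{\left(-2,5 \right)} \right)}\right) = 70 \left(-4 - 6 \sqrt{5^{2} + \left(-2\right)^{2}}\right) = 70 \left(-4 - 6 \sqrt{25 + 4}\right) = 70 \left(-4 - 6 \sqrt{29}\right) = -280 - 420 \sqrt{29}$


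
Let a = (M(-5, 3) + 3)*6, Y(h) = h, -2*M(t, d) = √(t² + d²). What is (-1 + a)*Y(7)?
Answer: 119 - 21*√34 ≈ -3.4500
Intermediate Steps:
M(t, d) = -√(d² + t²)/2 (M(t, d) = -√(t² + d²)/2 = -√(d² + t²)/2)
a = 18 - 3*√34 (a = (-√(3² + (-5)²)/2 + 3)*6 = (-√(9 + 25)/2 + 3)*6 = (-√34/2 + 3)*6 = (3 - √34/2)*6 = 18 - 3*√34 ≈ 0.50714)
(-1 + a)*Y(7) = (-1 + (18 - 3*√34))*7 = (17 - 3*√34)*7 = 119 - 21*√34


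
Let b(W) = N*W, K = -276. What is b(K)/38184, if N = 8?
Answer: -92/1591 ≈ -0.057825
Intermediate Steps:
b(W) = 8*W
b(K)/38184 = (8*(-276))/38184 = -2208*1/38184 = -92/1591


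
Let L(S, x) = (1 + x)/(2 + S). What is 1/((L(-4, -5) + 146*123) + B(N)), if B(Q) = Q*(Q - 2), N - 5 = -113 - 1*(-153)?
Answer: 1/19895 ≈ 5.0264e-5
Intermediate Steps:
N = 45 (N = 5 + (-113 - 1*(-153)) = 5 + (-113 + 153) = 5 + 40 = 45)
B(Q) = Q*(-2 + Q)
L(S, x) = (1 + x)/(2 + S)
1/((L(-4, -5) + 146*123) + B(N)) = 1/(((1 - 5)/(2 - 4) + 146*123) + 45*(-2 + 45)) = 1/((-4/(-2) + 17958) + 45*43) = 1/((-½*(-4) + 17958) + 1935) = 1/((2 + 17958) + 1935) = 1/(17960 + 1935) = 1/19895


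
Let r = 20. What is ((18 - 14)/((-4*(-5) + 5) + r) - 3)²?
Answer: 17161/2025 ≈ 8.4746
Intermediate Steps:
((18 - 14)/((-4*(-5) + 5) + r) - 3)² = ((18 - 14)/((-4*(-5) + 5) + 20) - 3)² = (4/((20 + 5) + 20) - 3)² = (4/(25 + 20) - 3)² = (4/45 - 3)² = (-131/45)² = 17161/2025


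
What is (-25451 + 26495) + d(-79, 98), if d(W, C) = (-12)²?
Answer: 1188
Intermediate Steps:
d(W, C) = 144
(-25451 + 26495) + d(-79, 98) = (-25451 + 26495) + 144 = 1044 + 144 = 1188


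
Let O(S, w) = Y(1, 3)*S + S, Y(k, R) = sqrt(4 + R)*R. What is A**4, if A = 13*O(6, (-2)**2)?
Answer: 160941463488 + 28427563008*sqrt(7) ≈ 2.3615e+11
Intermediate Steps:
Y(k, R) = R*sqrt(4 + R)
O(S, w) = S + 3*S*sqrt(7) (O(S, w) = (3*sqrt(4 + 3))*S + S = (3*sqrt(7))*S + S = 3*S*sqrt(7) + S = S + 3*S*sqrt(7))
A = 78 + 234*sqrt(7) (A = 13*(6*(1 + 3*sqrt(7))) = 13*(6 + 18*sqrt(7)) = 78 + 234*sqrt(7) ≈ 697.11)
A**4 = (78 + 234*sqrt(7))**4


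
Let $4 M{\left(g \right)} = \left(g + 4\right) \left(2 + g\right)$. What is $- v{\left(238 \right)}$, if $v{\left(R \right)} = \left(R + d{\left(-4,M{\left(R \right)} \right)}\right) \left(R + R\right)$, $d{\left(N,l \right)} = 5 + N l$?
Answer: $27530412$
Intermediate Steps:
$M{\left(g \right)} = \frac{\left(2 + g\right) \left(4 + g\right)}{4}$ ($M{\left(g \right)} = \frac{\left(g + 4\right) \left(2 + g\right)}{4} = \frac{\left(4 + g\right) \left(2 + g\right)}{4} = \frac{\left(2 + g\right) \left(4 + g\right)}{4}$)
$v{\left(R \right)} = 2 R \left(-3 - R^{2} - 5 R\right)$ ($v{\left(R \right)} = \left(R - \left(-5 + 4 \left(2 + \frac{R^{2}}{4} + \frac{3 R}{2}\right)\right)\right) \left(R + R\right) = \left(R - \left(3 + R^{2} + 6 R\right)\right) 2 R = \left(-3 - R^{2} - 5 R\right) 2 R = 2 R \left(-3 - R^{2} - 5 R\right)$)
$- v{\left(238 \right)} = - 2 \cdot 238 \left(-3 - 238^{2} - 1190\right) = - 2 \cdot 238 \left(-3 - 56644 - 1190\right) = - 2 \cdot 238 \left(-57837\right) = \left(-1\right) \left(-27530412\right) = 27530412$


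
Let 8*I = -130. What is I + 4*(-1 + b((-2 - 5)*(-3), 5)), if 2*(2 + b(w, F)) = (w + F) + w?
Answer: 263/4 ≈ 65.750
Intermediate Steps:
b(w, F) = -2 + w + F/2 (b(w, F) = -2 + ((w + F) + w)/2 = -2 + ((F + w) + w)/2 = -2 + (F + 2*w)/2 = -2 + (w + F/2) = -2 + w + F/2)
I = -65/4 (I = (⅛)*(-130) = -65/4 ≈ -16.250)
I + 4*(-1 + b((-2 - 5)*(-3), 5)) = -65/4 + 4*(-1 + (-2 + (-2 - 5)*(-3) + (½)*5)) = -65/4 + 4*(-1 + (-2 - 7*(-3) + 5/2)) = -65/4 + 4*(-1 + (-2 + 21 + 5/2)) = -65/4 + 4*(-1 + 43/2) = -65/4 + 4*(41/2) = -65/4 + 82 = 263/4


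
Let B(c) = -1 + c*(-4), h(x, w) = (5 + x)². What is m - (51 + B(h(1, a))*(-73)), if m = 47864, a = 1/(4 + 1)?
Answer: 37228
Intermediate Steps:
a = ⅕ (a = 1/5 = ⅕ ≈ 0.20000)
B(c) = -1 - 4*c
m - (51 + B(h(1, a))*(-73)) = 47864 - (51 + (-1 - 4*(5 + 1)²)*(-73)) = 47864 - (51 + (-1 - 4*6²)*(-73)) = 47864 - (51 + (-1 - 4*36)*(-73)) = 47864 - (51 + (-1 - 144)*(-73)) = 47864 - (51 - 145*(-73)) = 47864 - (51 + 10585) = 47864 - 1*10636 = 47864 - 10636 = 37228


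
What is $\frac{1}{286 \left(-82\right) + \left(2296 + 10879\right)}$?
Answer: $- \frac{1}{10277} \approx -9.7305 \cdot 10^{-5}$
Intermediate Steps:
$\frac{1}{286 \left(-82\right) + \left(2296 + 10879\right)} = \frac{1}{-23452 + 13175} = \frac{1}{-10277} = - \frac{1}{10277}$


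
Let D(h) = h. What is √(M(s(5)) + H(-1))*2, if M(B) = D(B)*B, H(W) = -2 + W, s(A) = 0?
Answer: 2*I*√3 ≈ 3.4641*I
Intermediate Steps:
M(B) = B² (M(B) = B*B = B²)
√(M(s(5)) + H(-1))*2 = √(0² + (-2 - 1))*2 = √(0 - 3)*2 = √(-3)*2 = (I*√3)*2 = 2*I*√3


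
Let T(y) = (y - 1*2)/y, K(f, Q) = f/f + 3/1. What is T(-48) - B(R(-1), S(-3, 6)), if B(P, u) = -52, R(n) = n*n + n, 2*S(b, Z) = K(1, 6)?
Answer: 1273/24 ≈ 53.042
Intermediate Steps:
K(f, Q) = 4 (K(f, Q) = 1 + 3*1 = 1 + 3 = 4)
S(b, Z) = 2 (S(b, Z) = (½)*4 = 2)
R(n) = n + n² (R(n) = n² + n = n + n²)
T(y) = (-2 + y)/y (T(y) = (y - 2)/y = (-2 + y)/y)
T(-48) - B(R(-1), S(-3, 6)) = (-2 - 48)/(-48) - 1*(-52) = -1/48*(-50) + 52 = 25/24 + 52 = 1273/24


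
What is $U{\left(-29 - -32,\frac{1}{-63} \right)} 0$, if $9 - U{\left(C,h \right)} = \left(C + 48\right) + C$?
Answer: $0$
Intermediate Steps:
$U{\left(C,h \right)} = -39 - 2 C$ ($U{\left(C,h \right)} = 9 - \left(\left(C + 48\right) + C\right) = 9 - \left(\left(48 + C\right) + C\right) = 9 - \left(48 + 2 C\right) = -39 - 2 C$)
$U{\left(-29 - -32,\frac{1}{-63} \right)} 0 = \left(-39 - 2 \left(-29 - -32\right)\right) 0 = \left(-39 - 2 \left(-29 + 32\right)\right) 0 = \left(-39 - 6\right) 0 = \left(-45\right) 0 = 0$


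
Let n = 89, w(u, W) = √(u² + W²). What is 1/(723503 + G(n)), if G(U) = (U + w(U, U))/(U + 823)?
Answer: 601769360400/435381996282764783 - 81168*√2/435381996282764783 ≈ 1.3822e-6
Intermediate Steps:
w(u, W) = √(W² + u²)
G(U) = (U + √2*√(U²))/(823 + U) (G(U) = (U + √(U² + U²))/(U + 823) = (U + √(2*U²))/(823 + U) = (U + √2*√(U²))/(823 + U))
1/(723503 + G(n)) = 1/(723503 + (89 + √2*√(89²))/(823 + 89)) = 1/(723503 + (89 + √2*√7921)/912) = 1/(723503 + (89 + √2*89)/912) = 1/(723503 + (89 + 89*√2)/912) = 1/(723503 + (89/912 + 89*√2/912)) = 1/(659834825/912 + 89*√2/912)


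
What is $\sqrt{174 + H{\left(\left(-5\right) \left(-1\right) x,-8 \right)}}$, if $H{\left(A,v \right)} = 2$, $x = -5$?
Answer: $4 \sqrt{11} \approx 13.266$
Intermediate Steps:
$\sqrt{174 + H{\left(\left(-5\right) \left(-1\right) x,-8 \right)}} = \sqrt{174 + 2} = \sqrt{176} = 4 \sqrt{11}$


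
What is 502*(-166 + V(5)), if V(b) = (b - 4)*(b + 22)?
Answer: -69778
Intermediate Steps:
V(b) = (-4 + b)*(22 + b)
502*(-166 + V(5)) = 502*(-166 + (-88 + 5² + 18*5)) = 502*(-166 + (-88 + 25 + 90)) = 502*(-166 + 27) = 502*(-139) = -69778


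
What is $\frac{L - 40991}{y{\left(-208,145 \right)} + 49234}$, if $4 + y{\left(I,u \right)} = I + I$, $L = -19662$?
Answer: $- \frac{60653}{48814} \approx -1.2425$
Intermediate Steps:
$y{\left(I,u \right)} = -4 + 2 I$ ($y{\left(I,u \right)} = -4 + \left(I + I\right) = -4 + 2 I$)
$\frac{L - 40991}{y{\left(-208,145 \right)} + 49234} = \frac{-19662 - 40991}{\left(-4 + 2 \left(-208\right)\right) + 49234} = - \frac{60653}{\left(-4 - 416\right) + 49234} = - \frac{60653}{-420 + 49234} = - \frac{60653}{48814}$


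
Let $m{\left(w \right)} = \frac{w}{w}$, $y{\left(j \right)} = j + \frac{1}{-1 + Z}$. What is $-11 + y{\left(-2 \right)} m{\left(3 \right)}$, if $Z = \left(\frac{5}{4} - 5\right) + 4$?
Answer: $- \frac{43}{3} \approx -14.333$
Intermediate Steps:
$Z = \frac{1}{4}$ ($Z = \left(5 \cdot \frac{1}{4} - 5\right) + 4 = \left(\frac{5}{4} - 5\right) + 4 = - \frac{15}{4} + 4 = \frac{1}{4} \approx 0.25$)
$y{\left(j \right)} = - \frac{4}{3} + j$ ($y{\left(j \right)} = j + \frac{1}{-1 + \frac{1}{4}} = j + \frac{1}{- \frac{3}{4}} = j - \frac{4}{3} = - \frac{4}{3} + j$)
$m{\left(w \right)} = 1$
$-11 + y{\left(-2 \right)} m{\left(3 \right)} = -11 + \left(- \frac{4}{3} - 2\right) 1 = -11 - \frac{10}{3} = - \frac{43}{3}$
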